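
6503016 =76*85566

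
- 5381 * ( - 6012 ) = 32350572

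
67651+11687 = 79338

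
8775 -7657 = 1118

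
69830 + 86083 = 155913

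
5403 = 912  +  4491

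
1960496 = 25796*76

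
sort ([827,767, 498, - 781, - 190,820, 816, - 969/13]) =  [-781,  -  190,  -  969/13,  498,767, 816,820 , 827 ]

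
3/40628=3/40628 = 0.00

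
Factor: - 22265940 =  - 2^2*3^1*5^1*371099^1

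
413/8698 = 413/8698 = 0.05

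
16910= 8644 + 8266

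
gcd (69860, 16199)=1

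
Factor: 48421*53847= 3^2 *31^1*41^1*193^1*1181^1 = 2607325587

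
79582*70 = 5570740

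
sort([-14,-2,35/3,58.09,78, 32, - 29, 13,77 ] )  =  [ - 29, - 14, - 2,35/3,  13,32,58.09, 77, 78 ]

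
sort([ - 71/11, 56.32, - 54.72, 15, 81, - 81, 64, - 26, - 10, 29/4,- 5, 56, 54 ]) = [ - 81, - 54.72, - 26, - 10, - 71/11, - 5, 29/4,15,54, 56,56.32, 64, 81]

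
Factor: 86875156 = 2^2 * 21718789^1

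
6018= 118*51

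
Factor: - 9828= -2^2*3^3*7^1 * 13^1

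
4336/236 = 18 + 22/59 =18.37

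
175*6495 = 1136625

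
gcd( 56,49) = 7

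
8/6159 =8/6159= 0.00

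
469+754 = 1223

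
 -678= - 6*113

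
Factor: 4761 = 3^2 * 23^2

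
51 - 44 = 7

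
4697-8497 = - 3800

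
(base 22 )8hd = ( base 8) 10243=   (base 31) 4DC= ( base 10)4259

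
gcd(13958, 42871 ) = 997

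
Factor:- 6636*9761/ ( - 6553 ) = 64773996/6553 =2^2 * 3^1*7^1*43^1*79^1*227^1*6553^ ( - 1 ) 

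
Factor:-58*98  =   - 5684  =  - 2^2*7^2*29^1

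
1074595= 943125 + 131470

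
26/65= 2/5 =0.40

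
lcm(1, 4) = 4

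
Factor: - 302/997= - 2^1*151^1*997^( - 1) 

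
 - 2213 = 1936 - 4149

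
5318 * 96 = 510528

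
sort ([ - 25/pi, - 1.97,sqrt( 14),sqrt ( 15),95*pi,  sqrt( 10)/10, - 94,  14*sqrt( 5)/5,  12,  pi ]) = [ - 94, - 25/pi,  -  1.97,sqrt ( 10 )/10,pi, sqrt(14),  sqrt ( 15 ), 14 *sqrt(  5) /5 , 12,95*pi]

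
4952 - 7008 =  - 2056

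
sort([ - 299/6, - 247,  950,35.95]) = [ - 247, - 299/6,35.95,950 ]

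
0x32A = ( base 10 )810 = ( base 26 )154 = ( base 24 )19i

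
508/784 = 127/196 = 0.65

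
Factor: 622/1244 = 2^( - 1 ) = 1/2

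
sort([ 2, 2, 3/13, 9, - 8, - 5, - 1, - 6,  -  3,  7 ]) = [ - 8, - 6, - 5, - 3,  -  1,3/13,2, 2,7,9]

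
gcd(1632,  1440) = 96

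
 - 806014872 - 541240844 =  - 1347255716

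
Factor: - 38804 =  - 2^2*89^1*109^1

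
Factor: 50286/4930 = 51/5 = 3^1 * 5^( - 1 ) * 17^1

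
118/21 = 118/21 = 5.62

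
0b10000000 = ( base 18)72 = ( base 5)1003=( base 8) 200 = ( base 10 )128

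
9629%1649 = 1384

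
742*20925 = 15526350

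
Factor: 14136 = 2^3*3^1*19^1*31^1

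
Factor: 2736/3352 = 2^1 *3^2* 19^1*419^( -1 )  =  342/419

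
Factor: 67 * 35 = 5^1*7^1*67^1 =2345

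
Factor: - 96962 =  - 2^1*48481^1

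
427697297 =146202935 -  - 281494362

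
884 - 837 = 47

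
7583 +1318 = 8901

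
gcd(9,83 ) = 1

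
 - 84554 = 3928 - 88482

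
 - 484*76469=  - 37010996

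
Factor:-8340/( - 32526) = 2^1 * 3^( - 1 )*5^1*13^ (-1) =10/39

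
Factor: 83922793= 67^1*1252579^1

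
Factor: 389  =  389^1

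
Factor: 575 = 5^2 * 23^1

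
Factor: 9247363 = 137^1*67499^1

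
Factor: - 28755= - 3^4 * 5^1*71^1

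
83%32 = 19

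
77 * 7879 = 606683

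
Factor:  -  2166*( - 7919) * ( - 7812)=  - 2^3*3^3*7^1*19^2 * 31^1*7919^1 =- 133995751848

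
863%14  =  9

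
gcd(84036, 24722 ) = 94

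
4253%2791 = 1462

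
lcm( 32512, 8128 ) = 32512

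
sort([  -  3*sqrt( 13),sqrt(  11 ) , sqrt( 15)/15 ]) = [  -  3*sqrt( 13), sqrt( 15) /15, sqrt(11) ]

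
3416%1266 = 884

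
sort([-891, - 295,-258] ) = [-891,-295, - 258] 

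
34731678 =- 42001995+76733673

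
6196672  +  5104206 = 11300878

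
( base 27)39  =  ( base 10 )90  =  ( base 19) 4E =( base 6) 230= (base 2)1011010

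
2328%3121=2328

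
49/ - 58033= - 49/58033 = -  0.00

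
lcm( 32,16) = 32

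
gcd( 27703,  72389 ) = 1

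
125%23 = 10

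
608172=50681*12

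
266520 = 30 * 8884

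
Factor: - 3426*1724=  - 5906424 = - 2^3*3^1*431^1*571^1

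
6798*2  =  13596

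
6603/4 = 1650+3/4=1650.75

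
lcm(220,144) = 7920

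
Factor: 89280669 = 3^1*2879^1 * 10337^1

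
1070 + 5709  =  6779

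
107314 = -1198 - - 108512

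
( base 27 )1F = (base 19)24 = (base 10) 42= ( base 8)52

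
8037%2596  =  249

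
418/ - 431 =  - 418/431 = - 0.97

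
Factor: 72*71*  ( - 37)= -189144=- 2^3*3^2*37^1*71^1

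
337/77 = 4 + 29/77 = 4.38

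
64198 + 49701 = 113899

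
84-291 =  - 207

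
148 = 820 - 672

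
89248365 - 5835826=83412539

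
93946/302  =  311+12/151= 311.08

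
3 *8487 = 25461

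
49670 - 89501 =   -  39831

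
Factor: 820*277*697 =158316580 = 2^2 * 5^1*17^1*41^2*277^1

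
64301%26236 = 11829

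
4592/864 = 287/54 = 5.31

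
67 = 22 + 45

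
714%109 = 60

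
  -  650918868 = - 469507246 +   -  181411622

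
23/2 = 23/2 = 11.50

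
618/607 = 618/607 = 1.02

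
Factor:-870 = - 2^1*3^1*5^1* 29^1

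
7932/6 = 1322 = 1322.00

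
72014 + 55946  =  127960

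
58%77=58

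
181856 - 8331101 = - 8149245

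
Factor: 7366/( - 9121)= - 2^1*7^( - 1 )*29^1*127^1 * 1303^ ( - 1)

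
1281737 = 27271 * 47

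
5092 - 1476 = 3616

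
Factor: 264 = 2^3*3^1*11^1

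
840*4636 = 3894240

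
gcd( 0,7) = 7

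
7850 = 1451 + 6399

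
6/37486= 3/18743 = 0.00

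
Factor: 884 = 2^2*13^1*17^1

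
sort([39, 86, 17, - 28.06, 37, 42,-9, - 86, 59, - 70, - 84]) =[ - 86,  -  84, - 70,-28.06,- 9, 17, 37,39, 42, 59, 86]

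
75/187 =75/187 = 0.40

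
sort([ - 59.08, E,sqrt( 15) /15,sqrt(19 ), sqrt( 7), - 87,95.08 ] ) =[  -  87, - 59.08, sqrt ( 15 ) /15,sqrt( 7 ), E,sqrt (19),95.08] 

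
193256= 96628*2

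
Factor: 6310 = 2^1 * 5^1*631^1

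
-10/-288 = 5/144 = 0.03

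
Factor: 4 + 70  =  2^1*37^1  =  74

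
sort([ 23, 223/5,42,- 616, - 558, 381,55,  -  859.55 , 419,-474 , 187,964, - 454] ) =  [ - 859.55,  -  616,  -  558, - 474, - 454, 23, 42, 223/5, 55,187, 381, 419,964 ] 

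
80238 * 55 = 4413090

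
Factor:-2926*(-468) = 1369368 = 2^3*3^2*7^1 * 11^1*13^1*19^1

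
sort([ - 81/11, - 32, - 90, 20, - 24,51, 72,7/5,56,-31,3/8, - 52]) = [ - 90,- 52, - 32, - 31, - 24, - 81/11,3/8, 7/5, 20, 51,56, 72] 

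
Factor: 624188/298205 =2^2 * 5^ ( - 1) *73^( - 1)*191^1 = 764/365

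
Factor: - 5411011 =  - 5411011^1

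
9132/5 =9132/5 = 1826.40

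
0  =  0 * 8131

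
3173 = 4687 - 1514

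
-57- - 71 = 14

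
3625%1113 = 286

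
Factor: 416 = 2^5*13^1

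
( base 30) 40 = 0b1111000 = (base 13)93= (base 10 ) 120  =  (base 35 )3f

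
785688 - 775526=10162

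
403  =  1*403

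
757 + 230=987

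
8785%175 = 35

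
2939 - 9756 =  - 6817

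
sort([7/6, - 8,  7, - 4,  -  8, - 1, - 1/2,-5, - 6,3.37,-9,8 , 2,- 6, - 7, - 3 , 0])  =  [ - 9, - 8, - 8,  -  7, - 6, -6, - 5, - 4, - 3, - 1, - 1/2,0, 7/6,2,3.37,7, 8 ]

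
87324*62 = 5414088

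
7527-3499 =4028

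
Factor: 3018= 2^1*3^1* 503^1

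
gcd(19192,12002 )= 2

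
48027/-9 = - 5337+2/3 = - 5336.33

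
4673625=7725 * 605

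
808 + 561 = 1369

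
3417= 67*51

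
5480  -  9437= - 3957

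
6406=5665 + 741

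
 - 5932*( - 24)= 142368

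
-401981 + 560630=158649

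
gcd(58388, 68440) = 4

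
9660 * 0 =0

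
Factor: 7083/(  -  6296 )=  - 2^( - 3 )*3^2 = -  9/8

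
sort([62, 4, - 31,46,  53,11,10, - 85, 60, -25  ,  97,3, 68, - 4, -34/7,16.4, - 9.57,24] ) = [ - 85, - 31, - 25,  -  9.57,- 34/7, -4, 3,  4, 10,11, 16.4, 24,46,53,60,62,68,97 ]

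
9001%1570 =1151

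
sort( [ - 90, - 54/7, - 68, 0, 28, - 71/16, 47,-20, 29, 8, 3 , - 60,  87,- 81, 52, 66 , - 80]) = [ - 90, - 81 ,-80, - 68, -60, - 20, - 54/7,  -  71/16, 0, 3,8, 28, 29,47, 52,66,87]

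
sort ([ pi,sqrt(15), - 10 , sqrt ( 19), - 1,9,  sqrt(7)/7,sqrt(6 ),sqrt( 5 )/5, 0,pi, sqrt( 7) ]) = [ - 10, - 1,0,  sqrt( 7) /7, sqrt(5)/5,  sqrt( 6 ),sqrt(7 ), pi , pi,sqrt( 15 ),sqrt (19) , 9 ] 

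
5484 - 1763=3721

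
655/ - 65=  - 131/13 = -10.08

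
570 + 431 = 1001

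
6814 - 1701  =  5113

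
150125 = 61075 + 89050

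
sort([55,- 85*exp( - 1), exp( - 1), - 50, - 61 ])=[- 61, - 50, - 85*exp( - 1 ),exp( - 1 ), 55]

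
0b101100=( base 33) 1b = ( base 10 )44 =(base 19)26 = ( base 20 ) 24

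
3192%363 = 288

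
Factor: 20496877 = 19^1*659^1 * 1637^1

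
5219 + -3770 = 1449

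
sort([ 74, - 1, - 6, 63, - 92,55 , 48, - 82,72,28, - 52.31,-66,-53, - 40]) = [-92,-82, - 66, -53, - 52.31, - 40,-6, - 1, 28,48,55,  63,72, 74] 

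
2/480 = 1/240 = 0.00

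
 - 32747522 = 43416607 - 76164129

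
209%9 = 2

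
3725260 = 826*4510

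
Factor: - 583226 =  - 2^1*7^1 *41659^1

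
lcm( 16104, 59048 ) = 177144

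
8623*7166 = 61792418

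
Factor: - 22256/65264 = -1391/4079 = -13^1*107^1*4079^( -1 )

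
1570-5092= - 3522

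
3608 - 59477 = -55869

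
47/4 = 47/4 = 11.75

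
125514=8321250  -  8195736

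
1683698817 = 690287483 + 993411334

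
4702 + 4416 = 9118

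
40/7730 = 4/773 = 0.01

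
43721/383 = 114 + 59/383 = 114.15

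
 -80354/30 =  -40177/15   =  - 2678.47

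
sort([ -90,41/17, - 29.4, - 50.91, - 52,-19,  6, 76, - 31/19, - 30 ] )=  [ - 90,  -  52, - 50.91, - 30, - 29.4, - 19, - 31/19,41/17,6, 76]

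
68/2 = 34=34.00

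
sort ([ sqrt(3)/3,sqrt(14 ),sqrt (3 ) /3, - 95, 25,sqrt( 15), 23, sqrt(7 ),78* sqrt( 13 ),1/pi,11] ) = [ - 95,1/pi, sqrt( 3) /3,sqrt(3)/3,sqrt(7 ),sqrt( 14),sqrt( 15 ),11,23,25 , 78 * sqrt( 13) ] 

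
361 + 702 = 1063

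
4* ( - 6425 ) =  - 25700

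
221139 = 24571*9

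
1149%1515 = 1149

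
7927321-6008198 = 1919123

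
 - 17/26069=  - 1 + 26052/26069  =  - 0.00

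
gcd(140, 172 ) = 4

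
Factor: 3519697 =17^1*207041^1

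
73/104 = 73/104= 0.70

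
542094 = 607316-65222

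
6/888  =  1/148  =  0.01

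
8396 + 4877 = 13273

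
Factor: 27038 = 2^1*11^1*1229^1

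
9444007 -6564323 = 2879684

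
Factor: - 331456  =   - 2^6*5179^1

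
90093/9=30031/3= 10010.33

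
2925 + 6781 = 9706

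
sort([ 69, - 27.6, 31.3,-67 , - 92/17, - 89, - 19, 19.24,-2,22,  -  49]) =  [ -89,  -  67, - 49 , - 27.6,-19,-92/17, - 2,19.24, 22, 31.3, 69] 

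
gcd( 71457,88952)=1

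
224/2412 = 56/603  =  0.09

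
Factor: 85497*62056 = 5305601832 = 2^3*3^1*7757^1*28499^1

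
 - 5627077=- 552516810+546889733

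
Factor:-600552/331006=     -  2^2*3^2*13^(  -  1 )*19^1*29^( - 1 ) = - 684/377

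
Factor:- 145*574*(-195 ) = 2^1*3^1* 5^2*7^1*13^1 * 29^1* 41^1 = 16229850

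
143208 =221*648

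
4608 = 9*512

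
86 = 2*43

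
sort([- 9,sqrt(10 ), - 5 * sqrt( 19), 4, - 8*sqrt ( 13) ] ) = [ - 8 * sqrt( 13), - 5*sqrt( 19), - 9, sqrt(10 ), 4] 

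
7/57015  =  1/8145 = 0.00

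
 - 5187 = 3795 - 8982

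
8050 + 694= 8744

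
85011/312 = 28337/104 = 272.47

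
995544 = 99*10056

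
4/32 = 1/8= 0.12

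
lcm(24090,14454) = 72270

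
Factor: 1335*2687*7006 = 25131537870 = 2^1*3^1*5^1*31^1*89^1*113^1*2687^1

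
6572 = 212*31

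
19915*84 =1672860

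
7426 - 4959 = 2467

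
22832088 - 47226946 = -24394858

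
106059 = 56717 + 49342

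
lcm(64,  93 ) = 5952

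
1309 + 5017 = 6326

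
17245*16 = 275920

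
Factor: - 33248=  - 2^5*1039^1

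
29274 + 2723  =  31997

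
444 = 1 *444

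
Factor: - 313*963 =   -  3^2 * 107^1*313^1 = - 301419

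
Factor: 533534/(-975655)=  - 2^1*5^( - 1)*195131^(  -  1)*266767^1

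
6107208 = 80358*76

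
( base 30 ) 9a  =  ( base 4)10120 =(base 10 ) 280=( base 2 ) 100011000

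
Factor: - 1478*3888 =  - 2^5*3^5 * 739^1 = - 5746464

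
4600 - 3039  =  1561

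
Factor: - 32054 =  - 2^1 * 11^1 * 31^1*47^1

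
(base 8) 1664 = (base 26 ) 1AC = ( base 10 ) 948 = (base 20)278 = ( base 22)1L2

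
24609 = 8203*3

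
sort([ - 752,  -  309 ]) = [ - 752, - 309]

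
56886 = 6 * 9481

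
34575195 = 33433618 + 1141577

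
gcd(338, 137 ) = 1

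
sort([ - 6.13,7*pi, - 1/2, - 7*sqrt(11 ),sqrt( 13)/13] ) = [ - 7*sqrt(11), - 6.13, - 1/2,sqrt(13)/13,  7*pi]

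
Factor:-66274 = - 2^1 * 13^1*2549^1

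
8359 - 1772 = 6587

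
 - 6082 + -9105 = - 15187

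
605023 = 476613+128410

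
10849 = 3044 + 7805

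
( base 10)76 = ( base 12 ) 64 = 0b1001100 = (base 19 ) 40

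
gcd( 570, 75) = 15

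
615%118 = 25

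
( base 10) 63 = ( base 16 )3f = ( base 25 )2D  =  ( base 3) 2100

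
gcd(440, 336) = 8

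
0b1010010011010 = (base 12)3076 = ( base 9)7210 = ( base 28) 6ka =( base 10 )5274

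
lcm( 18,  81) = 162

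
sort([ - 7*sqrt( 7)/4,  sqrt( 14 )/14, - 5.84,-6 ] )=[  -  6 ,- 5.84,- 7 * sqrt( 7)/4, sqrt( 14)/14 ] 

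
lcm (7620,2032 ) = 30480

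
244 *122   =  29768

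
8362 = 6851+1511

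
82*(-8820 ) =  - 723240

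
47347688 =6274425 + 41073263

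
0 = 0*47030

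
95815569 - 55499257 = 40316312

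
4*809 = 3236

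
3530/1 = 3530 = 3530.00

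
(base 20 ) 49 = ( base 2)1011001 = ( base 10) 89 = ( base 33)2N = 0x59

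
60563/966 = 60563/966 = 62.69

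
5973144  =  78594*76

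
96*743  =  71328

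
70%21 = 7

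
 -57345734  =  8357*(  -  6862)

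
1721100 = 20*86055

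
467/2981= 467/2981 = 0.16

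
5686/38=149 + 12/19 = 149.63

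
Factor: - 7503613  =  -13^1* 17^1*19^1*1787^1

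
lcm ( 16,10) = 80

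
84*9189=771876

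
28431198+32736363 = 61167561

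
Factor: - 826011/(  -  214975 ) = 3^3*5^ (  -  2)*8599^( - 1)*30593^1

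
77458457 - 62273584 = 15184873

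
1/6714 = 1/6714 = 0.00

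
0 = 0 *48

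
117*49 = 5733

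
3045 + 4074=7119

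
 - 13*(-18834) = 244842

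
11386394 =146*77989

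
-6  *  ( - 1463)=8778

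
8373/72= 2791/24  =  116.29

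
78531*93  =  7303383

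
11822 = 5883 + 5939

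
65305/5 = 13061 =13061.00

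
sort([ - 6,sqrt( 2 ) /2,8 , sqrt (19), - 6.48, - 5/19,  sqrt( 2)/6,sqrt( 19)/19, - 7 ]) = [-7, - 6.48, - 6, - 5/19,sqrt(19)/19,sqrt (2)/6, sqrt( 2)/2,sqrt(19 ), 8 ] 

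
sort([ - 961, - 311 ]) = [ - 961, - 311]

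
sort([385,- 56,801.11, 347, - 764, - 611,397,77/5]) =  [ - 764, - 611, - 56, 77/5, 347, 385,397,  801.11] 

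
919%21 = 16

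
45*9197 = 413865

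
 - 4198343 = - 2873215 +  - 1325128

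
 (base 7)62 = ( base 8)54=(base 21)22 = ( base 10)44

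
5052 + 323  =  5375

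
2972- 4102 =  - 1130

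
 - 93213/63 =  -  1480  +  3/7 = -1479.57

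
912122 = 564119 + 348003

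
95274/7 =95274/7  =  13610.57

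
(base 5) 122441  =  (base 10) 4746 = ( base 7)16560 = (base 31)4t3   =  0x128a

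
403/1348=403/1348 = 0.30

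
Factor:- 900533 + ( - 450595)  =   - 1351128  =  - 2^3 *3^1*19^1*2963^1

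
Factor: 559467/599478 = 2^(-1 )*3^3*11^( - 1 )*31^( - 1 ) * 293^( - 1 ) * 6907^1 = 186489/199826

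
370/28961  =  370/28961= 0.01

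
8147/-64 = - 8147/64=   -  127.30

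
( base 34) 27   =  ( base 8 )113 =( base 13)5A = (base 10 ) 75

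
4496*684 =3075264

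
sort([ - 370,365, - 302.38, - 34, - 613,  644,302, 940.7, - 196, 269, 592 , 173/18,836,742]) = [ - 613, - 370,-302.38,-196, - 34,173/18,269,  302,365,592,  644,742 , 836,940.7]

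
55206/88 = 27603/44 = 627.34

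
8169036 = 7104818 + 1064218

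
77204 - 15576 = 61628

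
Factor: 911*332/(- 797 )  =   - 2^2*83^1*797^( - 1 ) * 911^1 =- 302452/797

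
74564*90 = 6710760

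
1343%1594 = 1343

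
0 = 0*944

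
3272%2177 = 1095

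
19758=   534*37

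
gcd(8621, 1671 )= 1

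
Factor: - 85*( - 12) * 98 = 2^3*3^1*5^1 * 7^2*17^1 = 99960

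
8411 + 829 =9240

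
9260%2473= 1841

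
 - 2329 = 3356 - 5685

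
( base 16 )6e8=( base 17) 620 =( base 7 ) 5104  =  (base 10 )1768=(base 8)3350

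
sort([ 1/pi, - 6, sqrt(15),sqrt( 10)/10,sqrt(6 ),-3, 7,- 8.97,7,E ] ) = [ - 8.97,  -  6,  -  3,sqrt( 10 )/10,1/pi,sqrt( 6),E,sqrt(15),7, 7] 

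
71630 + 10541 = 82171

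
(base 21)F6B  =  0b1101001100000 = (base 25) AK2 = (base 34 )5sk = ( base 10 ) 6752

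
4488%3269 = 1219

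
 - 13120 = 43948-57068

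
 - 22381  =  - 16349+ - 6032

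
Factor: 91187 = 67^1*1361^1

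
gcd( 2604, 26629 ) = 31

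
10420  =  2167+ 8253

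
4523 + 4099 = 8622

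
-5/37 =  - 1+32/37 = - 0.14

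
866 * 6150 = 5325900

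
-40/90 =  - 4/9 = - 0.44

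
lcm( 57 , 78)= 1482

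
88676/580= 22169/145 = 152.89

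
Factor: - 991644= - 2^2* 3^1*17^1*4861^1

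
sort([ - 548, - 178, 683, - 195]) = [ - 548,-195, - 178,683 ] 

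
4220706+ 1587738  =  5808444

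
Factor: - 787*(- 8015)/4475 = 5^ ( - 1)*7^1*179^( - 1)*229^1*787^1=1261561/895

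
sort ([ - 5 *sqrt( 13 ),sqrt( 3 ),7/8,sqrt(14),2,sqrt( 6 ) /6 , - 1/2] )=[ - 5 * sqrt( 13), - 1/2,sqrt( 6 )/6,7/8, sqrt(3 ),2,sqrt(14)] 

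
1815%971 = 844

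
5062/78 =64 + 35/39 = 64.90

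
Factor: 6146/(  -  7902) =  - 7/9 = -3^( - 2)*7^1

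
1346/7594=673/3797 = 0.18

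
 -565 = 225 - 790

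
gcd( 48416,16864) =544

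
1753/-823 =- 1753/823 = -  2.13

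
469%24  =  13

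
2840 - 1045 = 1795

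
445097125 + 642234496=1087331621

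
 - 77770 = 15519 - 93289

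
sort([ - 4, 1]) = [ - 4,  1 ] 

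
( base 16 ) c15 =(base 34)2mx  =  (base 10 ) 3093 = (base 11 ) 2362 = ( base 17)abg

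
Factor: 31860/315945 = 12/119 =2^2*3^1*7^( - 1 )*17^( - 1 )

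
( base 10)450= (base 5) 3300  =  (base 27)GI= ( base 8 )702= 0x1c2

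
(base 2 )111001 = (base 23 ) 2b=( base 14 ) 41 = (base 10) 57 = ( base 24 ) 29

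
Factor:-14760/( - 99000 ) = 41/275 =5^( - 2 )*11^ ( - 1)*41^1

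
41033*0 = 0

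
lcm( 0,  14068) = 0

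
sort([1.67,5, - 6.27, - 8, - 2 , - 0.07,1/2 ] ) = [ - 8 , - 6.27, - 2, - 0.07,  1/2, 1.67,5 ]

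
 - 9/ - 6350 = 9/6350 = 0.00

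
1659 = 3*553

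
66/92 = 33/46 = 0.72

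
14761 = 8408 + 6353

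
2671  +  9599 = 12270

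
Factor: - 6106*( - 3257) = 2^1 * 43^1*71^1*3257^1=19887242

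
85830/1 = 85830 = 85830.00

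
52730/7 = 52730/7 = 7532.86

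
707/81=707/81 = 8.73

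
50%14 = 8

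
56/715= 56/715 = 0.08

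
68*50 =3400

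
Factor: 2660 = 2^2*5^1*7^1*19^1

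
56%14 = 0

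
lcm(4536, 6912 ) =145152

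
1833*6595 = 12088635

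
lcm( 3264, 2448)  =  9792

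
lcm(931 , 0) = 0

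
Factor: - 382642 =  - 2^1* 13^1*14717^1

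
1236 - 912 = 324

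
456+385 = 841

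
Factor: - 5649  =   - 3^1 * 7^1*269^1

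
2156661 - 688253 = 1468408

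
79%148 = 79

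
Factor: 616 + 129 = 745 = 5^1 * 149^1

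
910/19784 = 455/9892 = 0.05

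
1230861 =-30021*( - 41 )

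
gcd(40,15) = 5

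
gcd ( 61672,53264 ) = 8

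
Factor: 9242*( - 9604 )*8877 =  - 2^3*3^1*7^4 * 11^1*269^1*4621^1 =-787924011336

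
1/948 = 1/948 = 0.00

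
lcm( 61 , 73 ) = 4453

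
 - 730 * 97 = -70810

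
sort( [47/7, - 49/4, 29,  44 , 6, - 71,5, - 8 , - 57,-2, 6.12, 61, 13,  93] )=[ - 71, - 57, - 49/4, - 8 , - 2,  5, 6, 6.12, 47/7,13, 29, 44, 61, 93] 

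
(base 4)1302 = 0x72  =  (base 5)424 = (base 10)114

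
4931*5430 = 26775330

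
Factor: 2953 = 2953^1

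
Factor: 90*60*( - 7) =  - 37800=- 2^3*3^3*5^2*7^1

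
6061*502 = 3042622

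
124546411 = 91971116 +32575295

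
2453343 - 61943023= - 59489680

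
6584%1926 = 806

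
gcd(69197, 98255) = 1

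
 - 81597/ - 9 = 9066+1/3 = 9066.33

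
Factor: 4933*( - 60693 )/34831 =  - 3^1*61^(  -  1 )*571^( -1 )*4933^1*20231^1 = -299398569/34831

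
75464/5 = 15092 + 4/5=15092.80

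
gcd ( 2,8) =2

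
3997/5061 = 571/723 = 0.79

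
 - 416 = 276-692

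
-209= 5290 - 5499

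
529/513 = 1 + 16/513 = 1.03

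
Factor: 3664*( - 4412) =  - 2^6* 229^1*1103^1 = - 16165568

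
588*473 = 278124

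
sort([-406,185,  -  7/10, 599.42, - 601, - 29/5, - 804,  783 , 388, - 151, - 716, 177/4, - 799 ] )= [  -  804, - 799, - 716,-601, - 406,-151,  -  29/5,-7/10, 177/4,185 , 388 , 599.42 , 783] 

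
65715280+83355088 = 149070368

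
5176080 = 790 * 6552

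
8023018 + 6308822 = 14331840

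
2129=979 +1150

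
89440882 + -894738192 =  - 805297310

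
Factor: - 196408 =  - 2^3*24551^1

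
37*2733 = 101121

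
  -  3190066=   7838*( - 407)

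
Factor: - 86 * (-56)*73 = 351568 = 2^4 *7^1*43^1*73^1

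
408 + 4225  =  4633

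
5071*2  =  10142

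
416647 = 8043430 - 7626783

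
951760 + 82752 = 1034512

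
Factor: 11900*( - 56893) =-2^2 *5^2*7^1*17^1*56893^1 = -677026700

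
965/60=16+1/12= 16.08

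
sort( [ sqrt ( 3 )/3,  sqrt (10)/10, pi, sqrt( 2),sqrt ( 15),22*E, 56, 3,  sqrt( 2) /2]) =[ sqrt ( 10)/10,sqrt ( 3 ) /3, sqrt( 2 )/2,sqrt( 2 ), 3,pi, sqrt(15 ), 56,22*E]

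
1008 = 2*504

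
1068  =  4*267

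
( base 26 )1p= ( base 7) 102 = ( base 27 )1O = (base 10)51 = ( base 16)33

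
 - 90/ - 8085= 6/539 = 0.01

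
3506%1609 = 288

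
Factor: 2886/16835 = 6/35 = 2^1*3^1*5^(-1 )*7^( - 1 )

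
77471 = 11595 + 65876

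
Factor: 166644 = 2^2*3^3*1543^1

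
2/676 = 1/338=0.00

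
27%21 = 6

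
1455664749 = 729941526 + 725723223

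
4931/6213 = 4931/6213 = 0.79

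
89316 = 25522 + 63794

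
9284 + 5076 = 14360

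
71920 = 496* 145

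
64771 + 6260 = 71031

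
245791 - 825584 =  - 579793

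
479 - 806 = - 327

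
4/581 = 4/581 = 0.01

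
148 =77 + 71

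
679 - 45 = 634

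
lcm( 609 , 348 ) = 2436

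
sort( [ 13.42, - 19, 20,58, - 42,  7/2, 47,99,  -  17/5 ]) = [ - 42 , - 19, - 17/5, 7/2, 13.42, 20, 47, 58,99] 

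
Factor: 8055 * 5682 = 45768510 = 2^1*3^3*5^1*179^1*947^1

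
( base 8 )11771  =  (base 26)7EH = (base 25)84d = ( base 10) 5113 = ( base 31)59T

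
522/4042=261/2021  =  0.13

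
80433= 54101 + 26332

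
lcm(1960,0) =0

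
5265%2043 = 1179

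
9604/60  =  160 + 1/15 = 160.07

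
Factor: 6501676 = 2^2*1625419^1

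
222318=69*3222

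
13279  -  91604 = -78325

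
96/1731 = 32/577 = 0.06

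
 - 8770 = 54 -8824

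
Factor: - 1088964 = -2^2*3^4*3361^1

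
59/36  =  59/36 = 1.64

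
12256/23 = 532+20/23 = 532.87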